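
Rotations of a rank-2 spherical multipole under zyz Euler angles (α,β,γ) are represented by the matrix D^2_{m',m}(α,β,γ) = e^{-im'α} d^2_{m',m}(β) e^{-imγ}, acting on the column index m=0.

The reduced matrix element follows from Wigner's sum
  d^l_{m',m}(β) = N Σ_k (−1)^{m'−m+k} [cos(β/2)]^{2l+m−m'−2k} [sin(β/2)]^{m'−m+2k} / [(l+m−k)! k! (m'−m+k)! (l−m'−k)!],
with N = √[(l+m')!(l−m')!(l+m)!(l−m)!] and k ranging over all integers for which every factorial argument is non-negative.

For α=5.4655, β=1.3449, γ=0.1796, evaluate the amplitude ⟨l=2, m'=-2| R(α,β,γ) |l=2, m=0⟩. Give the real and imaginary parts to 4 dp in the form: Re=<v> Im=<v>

Split into d^2_{-2,0}(β=1.3449) × two z-phases.
Half-angle: c=0.782298, s=0.622904. N=√(1·24·2·2)=9.797959
k∈{2} keeps every argument non-negative
  k=2: (−1)^0·9.7980/(4)·0.7823^2·0.6229^2 = +0.581652
d^2_{-2,0}(1.3449) = +0.581652
Phases: e^{-i·(-2)·5.4655}=-0.064529-0.997916i, e^{-i·(0)·0.1796}=+1.000000+0.000000i ⇒ D=-0.037534-0.580439i

Re=-0.0375 Im=-0.5804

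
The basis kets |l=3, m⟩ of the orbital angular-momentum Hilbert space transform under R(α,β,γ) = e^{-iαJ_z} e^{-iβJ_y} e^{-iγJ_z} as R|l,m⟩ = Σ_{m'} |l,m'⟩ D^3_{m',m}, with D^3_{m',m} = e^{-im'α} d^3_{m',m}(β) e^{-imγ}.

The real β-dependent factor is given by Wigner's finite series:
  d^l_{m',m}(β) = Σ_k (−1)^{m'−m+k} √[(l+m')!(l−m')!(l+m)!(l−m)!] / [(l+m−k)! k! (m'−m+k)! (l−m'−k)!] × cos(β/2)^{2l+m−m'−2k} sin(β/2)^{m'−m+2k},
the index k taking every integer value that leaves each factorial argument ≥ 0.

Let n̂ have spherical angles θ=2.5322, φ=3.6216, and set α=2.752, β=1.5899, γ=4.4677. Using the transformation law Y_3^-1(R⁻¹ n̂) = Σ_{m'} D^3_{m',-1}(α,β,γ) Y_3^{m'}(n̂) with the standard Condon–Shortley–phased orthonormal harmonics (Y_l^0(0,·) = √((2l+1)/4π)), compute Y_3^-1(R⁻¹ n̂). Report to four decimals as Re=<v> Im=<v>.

Need the full column D^3_{m',-1} for m'=−3..3 at α=2.752, β=1.5899, γ=4.4677.
cos(β/2)=0.700320, sin(β/2)=0.713829
d^3_{-3,-1}: single k=2 term ⇒ +0.474702;  D = +0.468839+0.074377i
d^3_{-2,-1}: k∈[1..2] ⇒ +0.380258 -0.790137 = -0.409879;  D = +0.350090+0.213162i
d^3_{-1,-1}: k∈[0..2] ⇒ +0.117973 -0.980540 +0.764048 = -0.098519;  D = -0.058382-0.079357i
d^3_{0,-1}: k∈[0..2] ⇒ -0.416551 +1.298327 -0.449632 = +0.432144;  D = -0.104689-0.419271i
d^3_{1,-1}: k∈[0..2] ⇒ +0.735405 -1.018731 +0.132301 = -0.151025;  D = +0.021808-0.149442i
d^3_{2,-1}: k∈[0..1] ⇒ -0.790137 +0.410456 = -0.379681;  D = -0.193412+0.326725i
d^3_{3,-1}: single k=0 term ⇒ +0.493191;  D = -0.393602+0.297178i
Y_3^{m'}(θ=2.5322,φ=3.6216) and Σ D·Y over m':
  (+0.4688+0.0744i)·(-0.0102+0.0776i)  (+0.3501+0.2132i)·(-0.1575+0.2249i)  (-0.0584-0.0794i)·(-0.3875+0.2018i)  (-0.1047-0.4193i)·(-0.1108+0.0000i)  (+0.0218-0.1494i)·(+0.3875+0.2018i)  (-0.1934+0.3267i)·(-0.1575-0.2249i)  (-0.3936+0.2972i)·(+0.0102+0.0776i)
Y_3^-1(R⁻¹ n̂) = +0.052088+0.057238i

Re=0.0521 Im=0.0572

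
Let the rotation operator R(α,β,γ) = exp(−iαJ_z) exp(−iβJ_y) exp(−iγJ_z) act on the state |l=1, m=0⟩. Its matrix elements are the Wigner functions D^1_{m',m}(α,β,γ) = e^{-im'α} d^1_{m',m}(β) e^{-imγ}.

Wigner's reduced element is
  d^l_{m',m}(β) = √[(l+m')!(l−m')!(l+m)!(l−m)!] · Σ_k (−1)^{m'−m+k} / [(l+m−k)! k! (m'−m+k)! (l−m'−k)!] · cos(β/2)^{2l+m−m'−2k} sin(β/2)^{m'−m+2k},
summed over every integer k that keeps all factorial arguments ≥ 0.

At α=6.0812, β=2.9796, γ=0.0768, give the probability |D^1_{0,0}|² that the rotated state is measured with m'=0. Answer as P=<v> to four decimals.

P=0.9740

D^1_{0,0}(6.0812,2.9796,0.0768) = e^{-i·0·6.0812}·d^1_{0,0}(2.9796)·e^{-i·0·0.0768}. Compute d first:
Half-angle: c=0.080908, s=0.996722. N=√(1·1·1·1)=1.000000
Admissible k: 0..1 (factorial args all ≥0)
  k=0: (−1)^0·1.0000/(1)·0.0809^2·0.9967^0 = +0.006546
  k=1: (−1)^1·1.0000/(1)·0.0809^0·0.9967^2 = -0.993454
d^1_{0,0}(2.9796) = +0.006546 -0.993454 = -0.986908
|D^1_{0,0}|² = |d^1_{0,0}(β)|² = (-0.986908)² = 0.973987 (the z-rotation phases have unit modulus)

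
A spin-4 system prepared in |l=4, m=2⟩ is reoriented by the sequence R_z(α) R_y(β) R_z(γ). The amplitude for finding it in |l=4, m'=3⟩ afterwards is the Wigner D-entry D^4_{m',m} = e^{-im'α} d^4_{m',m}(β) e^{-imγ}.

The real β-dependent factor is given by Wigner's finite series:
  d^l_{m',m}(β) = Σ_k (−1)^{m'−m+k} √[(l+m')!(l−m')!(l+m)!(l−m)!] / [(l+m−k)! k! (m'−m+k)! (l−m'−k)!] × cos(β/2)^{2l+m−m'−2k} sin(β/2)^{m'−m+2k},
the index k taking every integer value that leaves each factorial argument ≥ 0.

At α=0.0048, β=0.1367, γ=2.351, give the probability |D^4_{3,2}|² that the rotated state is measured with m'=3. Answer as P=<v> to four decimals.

P=0.0614

First d^4_{3,2}(β=0.1367), then the phase factors e^{-i(3)α} and e^{-i(2)γ}:
c=cos(0.1367/2)=0.997665, s=sin(0.1367/2)=0.068297; N=√[5040·1·720·2]=2693.993318
k: max(0,(2)−(3))=0 … min(4+(2),4−(3))=1
  k=0: (−1)^1·2693.9933/(720)·0.9977^7·0.0683^1 = -0.251396
  k=1: (−1)^2·2693.9933/(240)·0.9977^5·0.0683^3 = +0.003534
d^4_{3,2}(0.1367) = -0.251396 +0.003534 = -0.247861
|D^4_{3,2}|² = |d^4_{3,2}(β)|² = (-0.247861)² = 0.061435 (the z-rotation phases have unit modulus)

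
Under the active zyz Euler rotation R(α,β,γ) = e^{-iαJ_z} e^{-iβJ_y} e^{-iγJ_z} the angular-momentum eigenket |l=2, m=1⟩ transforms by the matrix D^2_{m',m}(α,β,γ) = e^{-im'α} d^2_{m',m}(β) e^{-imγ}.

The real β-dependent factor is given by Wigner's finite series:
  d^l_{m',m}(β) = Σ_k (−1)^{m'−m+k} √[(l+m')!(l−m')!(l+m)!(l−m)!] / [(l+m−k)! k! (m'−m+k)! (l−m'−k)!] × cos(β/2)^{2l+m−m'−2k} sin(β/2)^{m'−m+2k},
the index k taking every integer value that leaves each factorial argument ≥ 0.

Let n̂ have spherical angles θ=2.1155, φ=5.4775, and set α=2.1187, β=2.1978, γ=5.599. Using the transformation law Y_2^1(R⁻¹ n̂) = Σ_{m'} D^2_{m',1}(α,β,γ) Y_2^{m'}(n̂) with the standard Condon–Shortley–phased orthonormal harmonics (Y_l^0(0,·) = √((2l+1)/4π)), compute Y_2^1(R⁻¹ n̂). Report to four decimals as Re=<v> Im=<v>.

Need the full column D^2_{m',1} for m'=−2..2 at α=2.1187, β=2.1978, γ=5.599.
cos(β/2)=0.454576, sin(β/2)=0.890708
d^2_{-2,1}: single k=3 term ⇒ +0.642455;  D = +0.133421-0.628448i
d^2_{-1,1}: k∈[2..3] ⇒ +0.491819 -0.629421 = -0.137602;  D = +0.129784-0.045721i
d^2_{0,1}: k∈[1..2] ⇒ +0.204942 -0.786843 = -0.581901;  D = -0.450935-0.367786i
d^2_{1,1}: k∈[0..1] ⇒ +0.042700 -0.491819 = -0.449119;  D = -0.061017+0.444955i
d^2_{2,1}: single k=0 term ⇒ -0.167334;  D = +0.153357-0.066950i
Y_2^{m'}(θ=2.1155,φ=5.4775) and Σ D·Y over m':
  (+0.1334-0.6284i)·(-0.0115+0.2823i)  (+0.1298-0.0457i)·(-0.2371-0.2470i)  (-0.4509-0.3678i)·(-0.0613+0.0000i)  (-0.0610+0.4450i)·(+0.2371-0.2470i)  (+0.1534-0.0669i)·(-0.0115-0.2823i)
Y_2^1(R⁻¹ n̂) = +0.236253+0.124279i

Re=0.2363 Im=0.1243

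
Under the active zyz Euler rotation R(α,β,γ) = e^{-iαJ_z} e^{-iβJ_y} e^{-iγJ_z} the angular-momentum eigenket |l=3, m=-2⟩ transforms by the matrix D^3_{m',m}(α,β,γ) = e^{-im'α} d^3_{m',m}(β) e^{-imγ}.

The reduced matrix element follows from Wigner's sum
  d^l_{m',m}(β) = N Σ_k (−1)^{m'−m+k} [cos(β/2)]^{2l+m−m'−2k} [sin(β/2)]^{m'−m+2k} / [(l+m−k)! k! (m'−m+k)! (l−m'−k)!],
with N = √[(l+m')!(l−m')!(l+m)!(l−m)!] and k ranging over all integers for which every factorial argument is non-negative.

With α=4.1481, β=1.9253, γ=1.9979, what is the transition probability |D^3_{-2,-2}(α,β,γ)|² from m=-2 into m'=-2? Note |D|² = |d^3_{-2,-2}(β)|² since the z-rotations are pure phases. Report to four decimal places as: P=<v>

P=0.1050

First d^3_{-2,-2}(β=1.9253), then the phase factors e^{-i(-2)α} and e^{-i(-2)γ}:
With c≡cos(β/2)=0.571347 and s≡sin(β/2)=0.820709, N=[1·120·1·120]^{1/2}=120.000000
Admissible k: 0..1 (factorial args all ≥0)
  k=0: (−1)^0·120.0000/(120)·0.5713^6·0.8207^0 = +0.034786
  k=1: (−1)^1·120.0000/(24)·0.5713^4·0.8207^2 = -0.358879
d^3_{-2,-2}(1.9253) = +0.034786 -0.358879 = -0.324093
|D^3_{-2,-2}|² = |d^3_{-2,-2}(β)|² = (-0.324093)² = 0.105036 (the z-rotation phases have unit modulus)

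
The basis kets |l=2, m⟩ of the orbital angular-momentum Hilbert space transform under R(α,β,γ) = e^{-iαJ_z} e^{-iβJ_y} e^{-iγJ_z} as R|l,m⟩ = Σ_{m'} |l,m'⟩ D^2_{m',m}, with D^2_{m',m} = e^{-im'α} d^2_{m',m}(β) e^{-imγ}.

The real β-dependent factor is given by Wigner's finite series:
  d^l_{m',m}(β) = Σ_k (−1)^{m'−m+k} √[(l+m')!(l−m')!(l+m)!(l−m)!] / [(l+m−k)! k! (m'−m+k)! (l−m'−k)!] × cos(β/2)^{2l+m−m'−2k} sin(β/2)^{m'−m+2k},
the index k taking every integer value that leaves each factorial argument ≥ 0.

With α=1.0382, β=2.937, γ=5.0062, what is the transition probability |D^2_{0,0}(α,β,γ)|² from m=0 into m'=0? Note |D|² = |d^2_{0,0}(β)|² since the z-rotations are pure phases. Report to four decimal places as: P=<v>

D^2_{0,0}(1.0382,2.937,5.0062) = e^{-i·0·1.0382}·d^2_{0,0}(2.937)·e^{-i·0·5.0062}. Compute d first:
With c≡cos(β/2)=0.102118 and s≡sin(β/2)=0.994772, N=[2·2·2·2]^{1/2}=4.000000
k: max(0,(0)−(0))=0 … min(2+(0),2−(0))=2
  k=0: (−1)^0·4.0000/(4)·0.1021^4·0.9948^0 = +0.000109
  k=1: (−1)^1·4.0000/(1)·0.1021^2·0.9948^2 = -0.041277
  k=2: (−1)^2·4.0000/(4)·0.1021^0·0.9948^4 = +0.979253
d^2_{0,0}(2.937) = +0.000109 -0.041277 +0.979253 = +0.938084
|D^2_{0,0}|² = |d^2_{0,0}(β)|² = (+0.938084)² = 0.880001 (the z-rotation phases have unit modulus)

P=0.8800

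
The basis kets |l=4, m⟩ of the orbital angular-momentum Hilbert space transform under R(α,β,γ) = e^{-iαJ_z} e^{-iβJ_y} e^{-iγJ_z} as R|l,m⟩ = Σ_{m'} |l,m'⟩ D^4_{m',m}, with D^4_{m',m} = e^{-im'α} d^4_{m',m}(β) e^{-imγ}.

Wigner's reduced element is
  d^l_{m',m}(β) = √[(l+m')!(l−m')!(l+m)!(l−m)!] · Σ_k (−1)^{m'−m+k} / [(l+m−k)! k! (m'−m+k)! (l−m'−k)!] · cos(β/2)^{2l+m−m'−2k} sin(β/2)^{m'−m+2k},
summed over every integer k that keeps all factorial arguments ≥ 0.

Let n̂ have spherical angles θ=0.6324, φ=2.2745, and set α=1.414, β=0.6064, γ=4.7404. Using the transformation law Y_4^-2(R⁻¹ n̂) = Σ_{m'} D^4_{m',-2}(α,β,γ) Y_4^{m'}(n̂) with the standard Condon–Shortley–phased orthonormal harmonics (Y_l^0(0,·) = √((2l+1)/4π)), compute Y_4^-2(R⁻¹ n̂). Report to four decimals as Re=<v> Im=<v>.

Need the full column D^4_{m',-2} for m'=−4..4 at α=1.414, β=0.6064, γ=4.7404.
cos(β/2)=0.954386, sin(β/2)=0.298576
d^4_{-4,-2}: single k=2 term ⇒ +0.356478;  D = -0.299895+0.192716i
d^4_{-3,-2}: k∈[1..2] ⇒ +0.805725 -0.236575 = +0.569150;  D = +0.229146+0.520983i
d^4_{-2,-2}: k∈[0..2] ⇒ +0.688323 -0.808415 +0.098902 = -0.021190;  D = -0.020491+0.005398i
d^4_{-1,-2}: k∈[0..2] ⇒ -0.913606 +0.447085 -0.029172 = -0.495693;  D = +0.049869+0.493178i
d^4_{0,-2}: k∈[0..2] ⇒ +0.639108 -0.166803 +0.006122 = +0.478427;  D = -0.477677-0.026788i
d^4_{1,-2}: k∈[0..2] ⇒ -0.298057 +0.043757 -0.000857 = -0.255156;  D = +0.053893-0.249399i
d^4_{2,-2}: k∈[0..2] ⇒ +0.098902 -0.007744 +0.000063 = +0.091221;  D = +0.085061+0.032954i
d^4_{3,-2}: k∈[0..1] ⇒ -0.023154 +0.000755 = -0.022399;  D = -0.011254+0.019366i
d^4_{4,-2}: single k=0 term ⇒ +0.003415;  D = -0.002648-0.002156i
Y_4^{m'}(θ=0.6324,φ=2.2745) and Σ D·Y over m':
  (-0.2999+0.1927i)·(-0.0512-0.0173i)  (+0.2291+0.5210i)·(+0.1788-0.1073i)  (-0.0205+0.0054i)·(-0.0676+0.4099i)  (+0.0499+0.4932i)·(-0.2268-0.2673i)  (-0.4777-0.0268i)·(-0.1801+0.0000i)  (+0.0539-0.2494i)·(+0.2268-0.2673i)  (+0.0851+0.0330i)·(-0.0676-0.4099i)  (-0.0113+0.0194i)·(-0.1788-0.1073i)  (-0.0026-0.0022i)·(-0.0512+0.0173i)
Y_4^-2(R⁻¹ n̂) = +0.278849-0.175497i

Re=0.2788 Im=-0.1755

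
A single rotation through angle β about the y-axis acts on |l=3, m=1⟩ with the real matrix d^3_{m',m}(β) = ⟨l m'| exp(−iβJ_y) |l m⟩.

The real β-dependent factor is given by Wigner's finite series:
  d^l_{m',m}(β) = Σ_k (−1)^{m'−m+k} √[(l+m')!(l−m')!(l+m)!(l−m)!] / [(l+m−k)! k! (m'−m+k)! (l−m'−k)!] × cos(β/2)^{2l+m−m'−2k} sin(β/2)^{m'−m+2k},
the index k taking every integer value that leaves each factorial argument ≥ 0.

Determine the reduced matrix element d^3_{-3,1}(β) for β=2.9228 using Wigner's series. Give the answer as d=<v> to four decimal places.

d=0.0451

d^3_{-3,1}(β=2.9228) via Wigner's sum:
Half-angle: c=0.109178, s=0.994022. N=√(1·720·24·2)=185.903201
k: max(0,(1)−(-3))=4 … min(3+(1),3−(-3))=4
  k=4: (−1)^0·185.9032/(48)·0.1092^2·0.9940^4 = +0.045072
d^3_{-3,1}(2.9228) = +0.045072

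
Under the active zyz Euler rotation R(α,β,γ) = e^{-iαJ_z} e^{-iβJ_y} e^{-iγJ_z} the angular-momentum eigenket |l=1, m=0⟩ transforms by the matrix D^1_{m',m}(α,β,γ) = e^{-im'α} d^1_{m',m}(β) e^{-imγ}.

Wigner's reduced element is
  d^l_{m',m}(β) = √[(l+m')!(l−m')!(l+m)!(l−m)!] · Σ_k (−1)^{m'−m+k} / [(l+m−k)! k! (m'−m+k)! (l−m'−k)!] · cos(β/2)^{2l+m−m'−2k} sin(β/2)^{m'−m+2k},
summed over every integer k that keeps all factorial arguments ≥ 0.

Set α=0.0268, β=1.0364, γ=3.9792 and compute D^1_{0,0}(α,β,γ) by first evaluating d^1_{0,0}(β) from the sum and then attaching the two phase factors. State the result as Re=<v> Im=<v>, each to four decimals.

D^1_{0,0}(0.0268,1.0364,3.9792) = e^{-i·0·0.0268}·d^1_{0,0}(1.0364)·e^{-i·0·3.9792}. Compute d first:
With c≡cos(β/2)=0.868712 and s≡sin(β/2)=0.495317, N=[1·1·1·1]^{1/2}=1.000000
Admissible k: 0..1 (factorial args all ≥0)
  k=0: (−1)^0·1.0000/(1)·0.8687^2·0.4953^0 = +0.754661
  k=1: (−1)^1·1.0000/(1)·0.8687^0·0.4953^2 = -0.245339
d^1_{0,0}(1.0364) = +0.754661 -0.245339 = +0.509322
Attach z-rotation phases: D = e^{-i(0)(0.0268)}·(+0.509322)·e^{-i(0)(3.9792)} = +0.509322+0.000000i

Re=0.5093 Im=0.0000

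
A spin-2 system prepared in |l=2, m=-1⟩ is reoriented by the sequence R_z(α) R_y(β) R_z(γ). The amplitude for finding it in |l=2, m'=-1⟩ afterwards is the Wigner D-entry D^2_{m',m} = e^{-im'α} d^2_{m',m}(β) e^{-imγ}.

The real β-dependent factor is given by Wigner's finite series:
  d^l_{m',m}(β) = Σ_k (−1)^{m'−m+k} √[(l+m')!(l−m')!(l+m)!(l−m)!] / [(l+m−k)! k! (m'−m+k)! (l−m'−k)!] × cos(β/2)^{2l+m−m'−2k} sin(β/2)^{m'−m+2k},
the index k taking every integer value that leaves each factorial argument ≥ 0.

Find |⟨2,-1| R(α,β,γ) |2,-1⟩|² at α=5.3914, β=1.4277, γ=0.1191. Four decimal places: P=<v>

Split into d^2_{-1,-1}(β=1.4277) × two z-phases.
Half-angle: c=0.755847, s=0.654749. N=√(1·6·1·6)=6.000000
k: max(0,(-1)−(-1))=0 … min(2+(-1),2−(-1))=1
  k=0: (−1)^0·6.0000/(6)·0.7558^4·0.6547^0 = +0.326389
  k=1: (−1)^1·6.0000/(2)·0.7558^2·0.6547^2 = -0.734747
d^2_{-1,-1}(1.4277) = +0.326389 -0.734747 = -0.408359
|D^2_{-1,-1}|² = |d^2_{-1,-1}(β)|² = (-0.408359)² = 0.166757 (the z-rotation phases have unit modulus)

P=0.1668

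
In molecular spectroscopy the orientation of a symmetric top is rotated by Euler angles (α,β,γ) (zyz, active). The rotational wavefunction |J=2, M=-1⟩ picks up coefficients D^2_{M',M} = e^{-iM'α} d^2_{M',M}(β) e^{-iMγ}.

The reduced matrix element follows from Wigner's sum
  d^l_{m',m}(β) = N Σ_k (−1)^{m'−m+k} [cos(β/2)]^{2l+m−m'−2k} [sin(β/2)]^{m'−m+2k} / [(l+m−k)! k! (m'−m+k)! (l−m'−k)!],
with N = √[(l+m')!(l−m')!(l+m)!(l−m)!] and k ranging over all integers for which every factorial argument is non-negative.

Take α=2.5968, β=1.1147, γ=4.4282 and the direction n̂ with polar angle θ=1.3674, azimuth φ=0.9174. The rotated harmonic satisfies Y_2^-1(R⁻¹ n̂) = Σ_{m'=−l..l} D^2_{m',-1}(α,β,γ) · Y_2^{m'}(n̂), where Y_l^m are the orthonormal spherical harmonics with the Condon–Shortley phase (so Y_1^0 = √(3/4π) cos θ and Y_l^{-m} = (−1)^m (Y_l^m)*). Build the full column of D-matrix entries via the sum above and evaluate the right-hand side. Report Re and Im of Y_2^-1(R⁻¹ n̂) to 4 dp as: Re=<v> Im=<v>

Re=-0.0049 Im=0.0003

Need the full column D^2_{m',-1} for m'=−2..2 at α=2.5968, β=1.1147, γ=4.4282.
cos(β/2)=0.848660, sin(β/2)=0.528939
d^2_{-2,-1}: single k=1 term ⇒ +0.646601;  D = -0.634092-0.126572i
d^2_{-1,-1}: k∈[0..1] ⇒ +0.518722 -0.604505 = -0.085783;  D = -0.063243-0.057957i
d^2_{0,-1}: k∈[0..1] ⇒ -0.791922 +0.307628 = -0.484293;  D = +0.135786+0.464868i
d^2_{1,-1}: k∈[0..1] ⇒ +0.604505 -0.078275 = +0.526230;  D = -0.135590+0.508462i
d^2_{2,-1}: single k=0 term ⇒ -0.251177;  D = -0.181125+0.174022i
Y_2^{m'}(θ=1.3674,φ=0.9174) and Σ D·Y over m':
  (-0.6341-0.1266i)·(-0.0967-0.3577i)  (-0.0632-0.0580i)·(+0.0929-0.1214i)  (+0.1358+0.4649i)·(-0.2768+0.0000i)  (-0.1356+0.5085i)·(-0.0929-0.1214i)  (-0.1811+0.1740i)·(-0.0967+0.3577i)
Y_2^-1(R⁻¹ n̂) = -0.004887+0.000264i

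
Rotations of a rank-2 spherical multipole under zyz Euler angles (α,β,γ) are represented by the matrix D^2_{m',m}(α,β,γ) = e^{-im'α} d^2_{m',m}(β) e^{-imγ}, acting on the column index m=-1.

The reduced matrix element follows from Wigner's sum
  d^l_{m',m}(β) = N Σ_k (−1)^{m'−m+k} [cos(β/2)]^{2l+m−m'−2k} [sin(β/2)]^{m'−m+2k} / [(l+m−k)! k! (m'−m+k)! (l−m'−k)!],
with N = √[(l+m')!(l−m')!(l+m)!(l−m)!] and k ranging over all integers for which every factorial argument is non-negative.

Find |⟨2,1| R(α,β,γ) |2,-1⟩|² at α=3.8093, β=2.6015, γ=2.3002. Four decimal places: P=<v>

First d^2_{1,-1}(β=2.6015), then the phase factors e^{-i(1)α} and e^{-i(-1)γ}:
c=cos(2.6015/2)=0.266776, s=sin(2.6015/2)=0.963759; N=√[6·1·1·6]=6.000000
k: max(0,(-1)−(1))=0 … min(2+(-1),2−(1))=1
  k=0: (−1)^2·6.0000/(2)·0.2668^2·0.9638^2 = +0.198313
  k=1: (−1)^3·6.0000/(6)·0.2668^0·0.9638^4 = -0.862726
d^2_{1,-1}(2.6015) = +0.198313 -0.862726 = -0.664413
|D^2_{1,-1}|² = |d^2_{1,-1}(β)|² = (-0.664413)² = 0.441445 (the z-rotation phases have unit modulus)

P=0.4414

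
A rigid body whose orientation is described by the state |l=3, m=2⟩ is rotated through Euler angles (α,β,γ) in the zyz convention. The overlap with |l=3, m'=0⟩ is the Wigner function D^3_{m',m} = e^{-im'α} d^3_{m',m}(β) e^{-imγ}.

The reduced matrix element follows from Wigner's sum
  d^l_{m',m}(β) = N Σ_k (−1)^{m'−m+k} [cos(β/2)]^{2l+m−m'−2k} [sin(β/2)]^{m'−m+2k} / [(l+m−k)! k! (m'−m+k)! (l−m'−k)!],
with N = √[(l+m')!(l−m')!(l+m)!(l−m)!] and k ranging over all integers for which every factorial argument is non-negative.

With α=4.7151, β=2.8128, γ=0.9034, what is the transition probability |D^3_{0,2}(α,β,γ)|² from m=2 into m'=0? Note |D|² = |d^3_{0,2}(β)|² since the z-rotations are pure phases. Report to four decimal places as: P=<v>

P=0.0183

Split into d^3_{0,2}(β=2.8128) × two z-phases.
c=cos(2.8128/2)=0.163657, s=sin(2.8128/2)=0.986517; N=√[6·6·120·1]=65.726707
Admissible k: 2..3 (factorial args all ≥0)
  k=2: (−1)^0·65.7267/(12)·0.1637^4·0.9865^2 = +0.003824
  k=3: (−1)^1·65.7267/(12)·0.1637^2·0.9865^4 = -0.138947
d^3_{0,2}(2.8128) = +0.003824 -0.138947 = -0.135123
|D^3_{0,2}|² = |d^3_{0,2}(β)|² = (-0.135123)² = 0.018258 (the z-rotation phases have unit modulus)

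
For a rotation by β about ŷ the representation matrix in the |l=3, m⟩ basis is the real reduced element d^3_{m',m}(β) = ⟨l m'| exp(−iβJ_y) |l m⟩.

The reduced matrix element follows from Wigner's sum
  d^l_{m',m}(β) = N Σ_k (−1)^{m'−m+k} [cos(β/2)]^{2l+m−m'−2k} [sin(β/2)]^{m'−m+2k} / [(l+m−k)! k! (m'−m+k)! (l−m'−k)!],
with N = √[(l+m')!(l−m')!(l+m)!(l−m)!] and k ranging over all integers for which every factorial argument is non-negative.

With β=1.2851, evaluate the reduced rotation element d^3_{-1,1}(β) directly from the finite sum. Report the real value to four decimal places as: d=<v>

d=0.2702

d^3_{-1,1}(β=1.2851) via Wigner's sum:
c=cos(1.2851/2)=0.800570, s=sin(1.2851/2)=0.599239; N=√[2·24·24·2]=48.000000
Admissible k: 2..4 (factorial args all ≥0)
  k=2: (−1)^0·48.0000/(8)·0.8006^4·0.5992^2 = +0.885012
  k=3: (−1)^1·48.0000/(6)·0.8006^2·0.5992^4 = -0.661133
  k=4: (−1)^2·48.0000/(48)·0.8006^0·0.5992^6 = +0.046302
d^3_{-1,1}(1.2851) = +0.885012 -0.661133 +0.046302 = +0.270181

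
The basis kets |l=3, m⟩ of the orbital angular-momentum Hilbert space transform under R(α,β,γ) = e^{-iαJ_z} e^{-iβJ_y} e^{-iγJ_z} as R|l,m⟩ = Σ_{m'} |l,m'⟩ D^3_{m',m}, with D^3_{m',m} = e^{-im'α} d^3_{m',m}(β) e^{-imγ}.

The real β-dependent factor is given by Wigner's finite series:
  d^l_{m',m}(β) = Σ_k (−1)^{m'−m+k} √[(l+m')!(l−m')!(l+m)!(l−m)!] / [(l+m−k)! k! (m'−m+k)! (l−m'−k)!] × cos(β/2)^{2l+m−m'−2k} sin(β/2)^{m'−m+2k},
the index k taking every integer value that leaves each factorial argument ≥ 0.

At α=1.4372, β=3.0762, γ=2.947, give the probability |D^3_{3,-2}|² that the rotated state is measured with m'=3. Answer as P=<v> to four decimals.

Split into d^3_{3,-2}(β=3.0762) × two z-phases.
Half-angle: c=0.032691, s=0.999466. N=√(720·1·1·120)=293.938769
k: max(0,(-2)−(3))=0 … min(3+(-2),3−(3))=0
  k=0: (−1)^5·293.9388/(120)·0.0327^1·0.9995^5 = -0.079861
d^3_{3,-2}(3.0762) = -0.079861
|D^3_{3,-2}|² = |d^3_{3,-2}(β)|² = (-0.079861)² = 0.006378 (the z-rotation phases have unit modulus)

P=0.0064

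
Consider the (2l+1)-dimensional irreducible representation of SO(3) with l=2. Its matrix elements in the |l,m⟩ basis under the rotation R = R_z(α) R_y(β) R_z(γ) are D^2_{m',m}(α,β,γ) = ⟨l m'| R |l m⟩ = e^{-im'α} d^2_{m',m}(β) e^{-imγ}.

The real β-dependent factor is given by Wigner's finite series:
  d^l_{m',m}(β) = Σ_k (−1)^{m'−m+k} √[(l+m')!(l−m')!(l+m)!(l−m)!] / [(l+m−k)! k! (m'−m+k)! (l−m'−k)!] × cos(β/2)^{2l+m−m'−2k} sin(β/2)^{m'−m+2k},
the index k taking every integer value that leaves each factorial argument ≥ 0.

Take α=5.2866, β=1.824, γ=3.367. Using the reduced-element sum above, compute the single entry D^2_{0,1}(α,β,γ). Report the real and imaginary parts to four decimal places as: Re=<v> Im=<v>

D^2_{0,1}(5.2866,1.824,3.367) = e^{-i·0·5.2866}·d^2_{0,1}(1.824)·e^{-i·1·3.367}. Compute d first:
c=cos(1.824/2)=0.612166, s=sin(1.824/2)=0.790730; N=√[2·2·6·1]=4.898979
k: max(0,(1)−(0))=1 … min(2+(1),2−(0))=2
  k=1: (−1)^0·4.8990/(2)·0.6122^3·0.7907^1 = +0.444335
  k=2: (−1)^1·4.8990/(2)·0.6122^1·0.7907^3 = -0.741359
d^2_{0,1}(1.824) = +0.444335 -0.741359 = -0.297024
Attach z-rotation phases: D = e^{-i(0)(5.2866)}·(-0.297024)·e^{-i(1)(3.367)} = +0.289511-0.066386i

Re=0.2895 Im=-0.0664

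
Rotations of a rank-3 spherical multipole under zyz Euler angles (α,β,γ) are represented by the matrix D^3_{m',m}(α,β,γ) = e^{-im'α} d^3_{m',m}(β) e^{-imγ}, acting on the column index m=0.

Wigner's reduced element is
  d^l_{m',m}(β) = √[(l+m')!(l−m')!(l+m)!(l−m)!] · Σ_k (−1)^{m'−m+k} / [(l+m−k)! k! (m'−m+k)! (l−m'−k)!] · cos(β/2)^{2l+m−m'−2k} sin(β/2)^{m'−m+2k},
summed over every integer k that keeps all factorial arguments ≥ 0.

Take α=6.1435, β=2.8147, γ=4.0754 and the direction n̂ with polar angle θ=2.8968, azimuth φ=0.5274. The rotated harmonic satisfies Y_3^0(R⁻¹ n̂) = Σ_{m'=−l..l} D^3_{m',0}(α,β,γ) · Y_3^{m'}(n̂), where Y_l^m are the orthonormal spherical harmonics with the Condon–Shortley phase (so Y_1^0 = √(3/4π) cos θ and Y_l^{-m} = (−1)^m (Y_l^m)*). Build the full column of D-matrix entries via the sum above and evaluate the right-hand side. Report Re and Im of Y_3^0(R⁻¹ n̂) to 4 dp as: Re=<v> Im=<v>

Need the full column D^3_{m',0} for m'=−3..3 at α=6.1435, β=2.8147, γ=4.0754.
cos(β/2)=0.162720, sin(β/2)=0.986672
d^3_{-3,0}: single k=3 term ⇒ +0.018508;  D = +0.016906-0.007531i
d^3_{-2,0}: k∈[2..3] ⇒ +0.003738 -0.137446 = -0.133708;  D = -0.128524+0.036870i
d^3_{-1,0}: k∈[1..3] ⇒ +0.000390 -0.043008 +0.527103 = +0.484484;  D = +0.479766-0.067455i
d^3_{0,0}: k∈[0..3] ⇒ +0.000019 -0.006143 +0.225847 -0.922652 = -0.702929;  D = -0.702929+0.000000i
d^3_{1,0}: k∈[0..2] ⇒ -0.000390 +0.043008 -0.527103 = -0.484484;  D = -0.479766-0.067455i
d^3_{2,0}: k∈[0..1] ⇒ +0.003738 -0.137446 = -0.133708;  D = -0.128524-0.036870i
d^3_{3,0}: single k=0 term ⇒ -0.018508;  D = -0.016906-0.007531i
Y_3^{m'}(θ=2.8968,φ=0.5274) and Σ D·Y over m':
  (+0.0169-0.0075i)·(-0.0001-0.0059i)  (-0.1285+0.0369i)·(-0.0287+0.0507i)  (+0.4798-0.0675i)·(+0.2508-0.1461i)  (-0.7029+0.0000i)·(-0.6178+0.0000i)  (-0.4798-0.0675i)·(-0.2508-0.1461i)  (-0.1285-0.0369i)·(-0.0287-0.0507i)  (-0.0169-0.0075i)·(+0.0001-0.0059i)
Y_3^0(R⁻¹ n̂) = +0.658798-0.000000i

Re=0.6588 Im=0.0000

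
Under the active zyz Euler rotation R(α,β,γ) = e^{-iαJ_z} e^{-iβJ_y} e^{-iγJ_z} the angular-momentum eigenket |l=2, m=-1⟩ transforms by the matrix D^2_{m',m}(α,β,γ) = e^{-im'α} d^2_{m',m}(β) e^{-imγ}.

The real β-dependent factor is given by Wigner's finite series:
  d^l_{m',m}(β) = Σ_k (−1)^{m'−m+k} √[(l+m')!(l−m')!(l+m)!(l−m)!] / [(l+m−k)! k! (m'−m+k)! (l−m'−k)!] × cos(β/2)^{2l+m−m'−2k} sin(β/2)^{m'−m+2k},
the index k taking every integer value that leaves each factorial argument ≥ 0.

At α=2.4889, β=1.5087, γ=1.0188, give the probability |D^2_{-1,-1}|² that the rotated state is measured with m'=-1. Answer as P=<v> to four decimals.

P=0.2163

Split into d^2_{-1,-1}(β=1.5087) × two z-phases.
Half-angle: c=0.728717, s=0.684815. N=√(1·6·1·6)=6.000000
The bounds max(0,m−m')=0 and min(l+m,l−m')=1 give 2 terms
  k=0: (−1)^0·6.0000/(6)·0.7287^4·0.6848^0 = +0.281991
  k=1: (−1)^1·6.0000/(2)·0.7287^2·0.6848^2 = -0.747112
d^2_{-1,-1}(1.5087) = +0.281991 -0.747112 = -0.465121
|D^2_{-1,-1}|² = |d^2_{-1,-1}(β)|² = (-0.465121)² = 0.216337 (the z-rotation phases have unit modulus)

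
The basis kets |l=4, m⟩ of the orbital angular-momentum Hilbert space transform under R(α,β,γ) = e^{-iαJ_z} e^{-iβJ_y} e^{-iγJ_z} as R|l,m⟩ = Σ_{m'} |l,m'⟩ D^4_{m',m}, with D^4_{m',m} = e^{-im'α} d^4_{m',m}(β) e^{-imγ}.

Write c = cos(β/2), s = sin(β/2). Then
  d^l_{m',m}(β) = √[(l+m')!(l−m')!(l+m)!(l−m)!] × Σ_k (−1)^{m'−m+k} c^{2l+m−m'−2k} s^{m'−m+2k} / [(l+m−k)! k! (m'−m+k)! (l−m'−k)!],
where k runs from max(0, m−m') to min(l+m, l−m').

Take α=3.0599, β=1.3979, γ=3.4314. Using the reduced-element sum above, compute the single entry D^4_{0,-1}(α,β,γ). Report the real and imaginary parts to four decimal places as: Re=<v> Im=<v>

Re=-0.2536 Im=-0.0756

Split into d^4_{0,-1}(β=1.3979) × two z-phases.
c=cos(1.3979/2)=0.765518, s=sin(1.3979/2)=0.643414; N=√[24·24·6·120]=643.987578
Admissible k: 0..3 (factorial args all ≥0)
  k=0: (−1)^1·643.9876/(144)·0.7655^7·0.6434^1 = -0.443296
  k=1: (−1)^2·643.9876/(24)·0.7655^5·0.6434^3 = +1.878953
  k=2: (−1)^3·643.9876/(24)·0.7655^3·0.6434^5 = -1.327352
  k=3: (−1)^4·643.9876/(144)·0.7655^1·0.6434^7 = +0.156281
d^4_{0,-1}(1.3979) = -0.443296 +1.878953 -1.327352 +0.156281 = +0.264585
Phases: e^{-i·(0)·3.0599}=+1.000000+0.000000i, e^{-i·(-1)·3.4314}=-0.958299-0.285768i ⇒ D=-0.253551-0.075610i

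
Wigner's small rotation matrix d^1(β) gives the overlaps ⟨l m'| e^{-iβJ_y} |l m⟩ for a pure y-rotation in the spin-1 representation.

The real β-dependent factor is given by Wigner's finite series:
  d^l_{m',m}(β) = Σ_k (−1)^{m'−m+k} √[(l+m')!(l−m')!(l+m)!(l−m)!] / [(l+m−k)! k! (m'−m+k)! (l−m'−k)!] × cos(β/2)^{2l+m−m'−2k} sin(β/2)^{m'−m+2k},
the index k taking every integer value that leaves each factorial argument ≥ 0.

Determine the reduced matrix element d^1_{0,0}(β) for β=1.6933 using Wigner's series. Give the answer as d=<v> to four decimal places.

d^1_{0,0}(β=1.6933) via Wigner's sum:
c=cos(1.6933/2)=0.662496, s=sin(1.6933/2)=0.749065; N=√[1·1·1·1]=1.000000
k∈{0,1} keeps every argument non-negative
  k=0: (−1)^0·1.0000/(1)·0.6625^2·0.7491^0 = +0.438901
  k=1: (−1)^1·1.0000/(1)·0.6625^0·0.7491^2 = -0.561099
d^1_{0,0}(1.6933) = +0.438901 -0.561099 = -0.122197

d=-0.1222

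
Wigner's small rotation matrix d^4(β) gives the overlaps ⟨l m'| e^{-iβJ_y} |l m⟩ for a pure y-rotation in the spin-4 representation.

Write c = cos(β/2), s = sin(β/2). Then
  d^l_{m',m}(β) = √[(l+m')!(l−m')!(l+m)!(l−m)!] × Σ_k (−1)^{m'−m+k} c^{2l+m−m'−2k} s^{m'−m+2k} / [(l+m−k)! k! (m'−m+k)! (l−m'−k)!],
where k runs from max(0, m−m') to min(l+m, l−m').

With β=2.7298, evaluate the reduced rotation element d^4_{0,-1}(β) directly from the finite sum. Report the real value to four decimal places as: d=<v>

d=0.5902

d^4_{0,-1}(β=2.7298) via Wigner's sum:
Half-angle: c=0.204445, s=0.978878. N=√(24·24·6·120)=643.987578
The bounds max(0,m−m')=0 and min(l+m,l−m')=3 give 4 terms
  k=0: (−1)^1·643.9876/(144)·0.2044^7·0.9789^1 = -0.000065
  k=1: (−1)^2·643.9876/(24)·0.2044^5·0.9789^3 = +0.008989
  k=2: (−1)^3·643.9876/(24)·0.2044^3·0.9789^5 = -0.206080
  k=3: (−1)^4·643.9876/(144)·0.2044^1·0.9789^7 = +0.787392
d^4_{0,-1}(2.7298) = -0.000065 +0.008989 -0.206080 +0.787392 = +0.590236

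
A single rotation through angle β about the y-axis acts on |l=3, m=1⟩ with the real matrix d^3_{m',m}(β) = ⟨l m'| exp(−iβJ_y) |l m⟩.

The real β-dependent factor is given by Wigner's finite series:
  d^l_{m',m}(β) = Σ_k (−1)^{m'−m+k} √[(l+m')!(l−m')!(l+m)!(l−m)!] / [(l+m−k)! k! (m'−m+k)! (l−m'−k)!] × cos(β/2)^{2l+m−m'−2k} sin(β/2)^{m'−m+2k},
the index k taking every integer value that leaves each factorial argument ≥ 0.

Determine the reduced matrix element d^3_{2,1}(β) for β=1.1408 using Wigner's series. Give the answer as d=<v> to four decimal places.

d=-0.1276

d^3_{2,1}(β=1.1408) via Wigner's sum:
Half-angle: c=0.841685, s=0.539969. N=√(120·1·24·2)=75.894664
k: max(0,(1)−(2))=0 … min(3+(1),3−(2))=1
  k=0: (−1)^1·75.8947/(24)·0.8417^5·0.5400^1 = -0.721301
  k=1: (−1)^2·75.8947/(12)·0.8417^3·0.5400^3 = +0.593724
d^3_{2,1}(1.1408) = -0.721301 +0.593724 = -0.127577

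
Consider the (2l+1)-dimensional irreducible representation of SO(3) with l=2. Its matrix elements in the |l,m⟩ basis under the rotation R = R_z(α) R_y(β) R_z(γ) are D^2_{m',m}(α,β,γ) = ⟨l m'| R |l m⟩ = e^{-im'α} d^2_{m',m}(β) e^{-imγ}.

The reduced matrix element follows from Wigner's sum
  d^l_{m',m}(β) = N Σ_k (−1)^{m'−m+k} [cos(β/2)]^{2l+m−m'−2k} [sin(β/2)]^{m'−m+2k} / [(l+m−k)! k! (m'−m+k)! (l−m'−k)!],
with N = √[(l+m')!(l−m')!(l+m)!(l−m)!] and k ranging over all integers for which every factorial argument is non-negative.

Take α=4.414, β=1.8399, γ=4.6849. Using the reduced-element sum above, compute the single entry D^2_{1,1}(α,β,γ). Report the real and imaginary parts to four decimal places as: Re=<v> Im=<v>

Re=0.5327 Im=0.1800

Split into d^2_{1,1}(β=1.8399) × two z-phases.
With c≡cos(β/2)=0.605860 and s≡sin(β/2)=0.795571, N=[6·1·6·1]^{1/2}=6.000000
k∈{0,1} keeps every argument non-negative
  k=0: (−1)^0·6.0000/(6)·0.6059^4·0.7956^0 = +0.134738
  k=1: (−1)^1·6.0000/(2)·0.6059^2·0.7956^2 = -0.696986
d^2_{1,1}(1.8399) = +0.134738 -0.696986 = -0.562248
Attach z-rotation phases: D = e^{-i(1)(4.414)}·(-0.562248)·e^{-i(1)(4.6849)} = +0.532657+0.179999i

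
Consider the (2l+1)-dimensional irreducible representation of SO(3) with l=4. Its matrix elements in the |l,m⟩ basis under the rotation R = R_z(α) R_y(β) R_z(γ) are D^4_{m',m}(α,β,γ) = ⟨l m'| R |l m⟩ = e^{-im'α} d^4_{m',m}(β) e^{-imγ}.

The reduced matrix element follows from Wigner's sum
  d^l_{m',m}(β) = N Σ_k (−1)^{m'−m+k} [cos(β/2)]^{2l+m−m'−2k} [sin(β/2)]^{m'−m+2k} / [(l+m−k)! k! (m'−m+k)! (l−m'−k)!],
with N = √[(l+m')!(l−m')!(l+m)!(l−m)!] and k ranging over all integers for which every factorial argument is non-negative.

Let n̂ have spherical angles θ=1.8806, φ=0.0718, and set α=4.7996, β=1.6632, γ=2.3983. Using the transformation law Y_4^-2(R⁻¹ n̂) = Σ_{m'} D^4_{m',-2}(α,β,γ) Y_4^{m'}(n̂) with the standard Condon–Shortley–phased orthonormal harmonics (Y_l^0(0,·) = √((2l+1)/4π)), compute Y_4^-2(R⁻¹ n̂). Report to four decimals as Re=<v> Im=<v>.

Need the full column D^4_{m',-2} for m'=−4..4 at α=4.7996, β=1.6632, γ=2.3983.
cos(β/2)=0.673694, sin(β/2)=0.739010
d^4_{-4,-2}: single k=2 term ⇒ +0.270182;  D = +0.113381-0.245241i
d^4_{-3,-2}: k∈[1..2] ⇒ +0.174162 -0.628710 = -0.454548;  D = -0.427634-0.154088i
d^4_{-2,-2}: k∈[0..2] ⇒ +0.042433 -0.612716 +0.921604 = +0.351321;  D = -0.089854+0.339636i
d^4_{-1,-2}: k∈[0..2] ⇒ -0.197481 +1.188151 -0.953138 = +0.037532;  D = -0.036982-0.006402i
d^4_{0,-2}: k∈[0..2] ⇒ +0.484394 -1.554329 +0.701374 = -0.368561;  D = -0.031000+0.367255i
d^4_{1,-2}: k∈[0..2] ⇒ -0.792101 +1.429707 -0.344074 = +0.293532;  D = +0.293530-0.000881i
d^4_{2,-2}: k∈[0..2] ⇒ +0.921604 -0.887176 +0.088962 = +0.123390;  D = +0.011116+0.122888i
d^4_{3,-2}: k∈[0..1] ⇒ -0.756530 +0.303445 = -0.453085;  D = +0.445972-0.079966i
d^4_{4,-2}: single k=0 term ⇒ +0.391208;  D = -0.102322-0.377589i
Y_4^{m'}(θ=1.8806,φ=0.0718) and Σ D·Y over m':
  (+0.1134-0.2452i)·(+0.3492-0.1031i)  (-0.4276-0.1541i)·(-0.3220+0.0705i)  (-0.0899+0.3396i)·(-0.1049+0.0152i)  (-0.0370-0.0064i)·(+0.3219-0.0232i)  (-0.0310+0.3673i)·(+0.0544+0.0000i)  (+0.2935-0.0009i)·(-0.3219-0.0232i)  (+0.0111+0.1229i)·(-0.1049-0.0152i)  (+0.4460-0.0800i)·(+0.3220+0.0705i)  (-0.1023-0.3776i)·(+0.3492+0.1031i)
Y_4^-2(R⁻¹ n̂) = +0.212065-0.252373i

Re=0.2121 Im=-0.2524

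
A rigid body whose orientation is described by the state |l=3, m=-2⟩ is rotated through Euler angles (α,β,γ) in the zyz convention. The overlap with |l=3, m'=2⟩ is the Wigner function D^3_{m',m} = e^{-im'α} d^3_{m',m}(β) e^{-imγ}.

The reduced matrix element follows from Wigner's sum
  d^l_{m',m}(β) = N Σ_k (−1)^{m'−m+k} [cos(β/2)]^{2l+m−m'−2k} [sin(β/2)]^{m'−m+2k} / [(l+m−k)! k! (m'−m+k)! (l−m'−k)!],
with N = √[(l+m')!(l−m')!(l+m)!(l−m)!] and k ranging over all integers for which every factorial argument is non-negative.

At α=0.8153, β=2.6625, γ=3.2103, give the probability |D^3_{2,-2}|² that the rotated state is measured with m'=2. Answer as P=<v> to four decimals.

Split into d^3_{2,-2}(β=2.6625) × two z-phases.
c=cos(2.6625/2)=0.237262, s=sin(2.6625/2)=0.971446; N=√[120·1·1·120]=120.000000
k: max(0,(-2)−(2))=0 … min(3+(-2),3−(2))=1
  k=0: (−1)^4·120.0000/(24)·0.2373^2·0.9714^4 = +0.250669
  k=1: (−1)^5·120.0000/(120)·0.2373^0·0.9714^6 = -0.840449
d^3_{2,-2}(2.6625) = +0.250669 -0.840449 = -0.589780
|D^3_{2,-2}|² = |d^3_{2,-2}(β)|² = (-0.589780)² = 0.347840 (the z-rotation phases have unit modulus)

P=0.3478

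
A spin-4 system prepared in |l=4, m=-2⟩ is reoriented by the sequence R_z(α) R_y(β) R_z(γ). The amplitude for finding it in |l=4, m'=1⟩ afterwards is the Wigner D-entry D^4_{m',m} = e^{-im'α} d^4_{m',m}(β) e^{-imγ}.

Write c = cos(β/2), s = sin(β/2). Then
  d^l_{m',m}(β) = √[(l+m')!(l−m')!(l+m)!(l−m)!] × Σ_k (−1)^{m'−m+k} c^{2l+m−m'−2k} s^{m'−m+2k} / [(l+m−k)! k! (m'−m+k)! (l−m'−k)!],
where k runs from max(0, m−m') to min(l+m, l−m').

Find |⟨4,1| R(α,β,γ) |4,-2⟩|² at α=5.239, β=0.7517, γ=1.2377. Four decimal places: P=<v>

P=0.1420

Split into d^4_{1,-2}(β=0.7517) × two z-phases.
Half-angle: c=0.930196, s=0.367063. N=√(120·6·2·720)=1018.233765
The bounds max(0,m−m')=0 and min(l+m,l−m')=2 give 3 terms
  k=0: (−1)^3·1018.2338/(72)·0.9302^5·0.3671^3 = -0.487091
  k=1: (−1)^4·1018.2338/(48)·0.9302^3·0.3671^5 = +0.113772
  k=2: (−1)^5·1018.2338/(240)·0.9302^1·0.3671^7 = -0.003543
d^4_{1,-2}(0.7517) = -0.487091 +0.113772 -0.003543 = -0.376863
|D^4_{1,-2}|² = |d^4_{1,-2}(β)|² = (-0.376863)² = 0.142025 (the z-rotation phases have unit modulus)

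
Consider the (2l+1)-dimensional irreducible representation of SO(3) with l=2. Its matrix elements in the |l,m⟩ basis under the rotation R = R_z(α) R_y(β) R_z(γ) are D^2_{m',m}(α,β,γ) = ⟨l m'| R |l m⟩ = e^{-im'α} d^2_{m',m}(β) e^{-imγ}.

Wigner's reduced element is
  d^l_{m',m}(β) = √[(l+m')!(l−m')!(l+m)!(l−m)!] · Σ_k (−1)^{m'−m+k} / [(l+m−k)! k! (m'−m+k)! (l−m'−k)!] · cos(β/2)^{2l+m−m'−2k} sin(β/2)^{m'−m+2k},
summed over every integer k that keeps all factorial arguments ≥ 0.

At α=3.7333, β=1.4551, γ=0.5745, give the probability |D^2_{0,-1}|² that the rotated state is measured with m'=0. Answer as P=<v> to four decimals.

D^2_{0,-1}(3.7333,1.4551,0.5745) = e^{-i·0·3.7333}·d^2_{0,-1}(1.4551)·e^{-i·-1·0.5745}. Compute d first:
With c≡cos(β/2)=0.746806 and s≡sin(β/2)=0.665042, N=[2·2·1·6]^{1/2}=4.898979
k∈{0,1} keeps every argument non-negative
  k=0: (−1)^1·4.8990/(2)·0.7468^3·0.6650^1 = -0.678497
  k=1: (−1)^2·4.8990/(2)·0.7468^1·0.6650^3 = +0.538060
d^2_{0,-1}(1.4551) = -0.678497 +0.538060 = -0.140437
|D^2_{0,-1}|² = |d^2_{0,-1}(β)|² = (-0.140437)² = 0.019723 (the z-rotation phases have unit modulus)

P=0.0197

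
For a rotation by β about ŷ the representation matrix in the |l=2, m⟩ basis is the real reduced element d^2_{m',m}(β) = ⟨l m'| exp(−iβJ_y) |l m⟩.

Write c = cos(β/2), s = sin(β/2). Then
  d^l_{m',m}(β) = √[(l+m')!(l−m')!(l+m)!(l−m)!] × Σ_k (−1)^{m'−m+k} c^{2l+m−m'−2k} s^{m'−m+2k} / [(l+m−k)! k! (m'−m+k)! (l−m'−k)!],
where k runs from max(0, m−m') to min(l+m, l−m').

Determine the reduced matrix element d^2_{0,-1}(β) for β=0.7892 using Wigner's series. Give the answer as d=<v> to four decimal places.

d^2_{0,-1}(β=0.7892) via Wigner's sum:
Half-angle: c=0.923150, s=0.384439. N=√(2·2·1·6)=4.898979
Admissible k: 0..1 (factorial args all ≥0)
  k=0: (−1)^1·4.8990/(2)·0.9232^3·0.3844^1 = -0.740833
  k=1: (−1)^2·4.8990/(2)·0.9232^1·0.3844^3 = +0.128478
d^2_{0,-1}(0.7892) = -0.740833 +0.128478 = -0.612355

d=-0.6124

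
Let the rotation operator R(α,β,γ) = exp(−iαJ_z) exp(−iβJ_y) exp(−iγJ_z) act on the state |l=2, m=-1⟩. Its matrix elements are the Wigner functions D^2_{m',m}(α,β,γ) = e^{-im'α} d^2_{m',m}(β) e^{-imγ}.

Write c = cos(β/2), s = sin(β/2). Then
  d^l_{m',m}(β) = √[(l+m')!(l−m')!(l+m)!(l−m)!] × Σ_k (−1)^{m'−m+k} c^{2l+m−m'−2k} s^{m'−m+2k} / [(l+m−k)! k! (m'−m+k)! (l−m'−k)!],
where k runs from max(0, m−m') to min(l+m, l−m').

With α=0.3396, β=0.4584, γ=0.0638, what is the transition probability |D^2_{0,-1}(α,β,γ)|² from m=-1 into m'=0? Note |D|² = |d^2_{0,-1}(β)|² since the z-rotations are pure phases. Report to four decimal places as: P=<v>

P=0.2362

First d^2_{0,-1}(β=0.4584), then the phase factors e^{-i(0)α} and e^{-i(-1)γ}:
With c≡cos(β/2)=0.973848 and s≡sin(β/2)=0.227199, N=[2·2·1·6]^{1/2}=4.898979
k∈{0,1} keeps every argument non-negative
  k=0: (−1)^1·4.8990/(2)·0.9738^3·0.2272^1 = -0.513991
  k=1: (−1)^2·4.8990/(2)·0.9738^1·0.2272^3 = +0.027976
d^2_{0,-1}(0.4584) = -0.513991 +0.027976 = -0.486015
|D^2_{0,-1}|² = |d^2_{0,-1}(β)|² = (-0.486015)² = 0.236210 (the z-rotation phases have unit modulus)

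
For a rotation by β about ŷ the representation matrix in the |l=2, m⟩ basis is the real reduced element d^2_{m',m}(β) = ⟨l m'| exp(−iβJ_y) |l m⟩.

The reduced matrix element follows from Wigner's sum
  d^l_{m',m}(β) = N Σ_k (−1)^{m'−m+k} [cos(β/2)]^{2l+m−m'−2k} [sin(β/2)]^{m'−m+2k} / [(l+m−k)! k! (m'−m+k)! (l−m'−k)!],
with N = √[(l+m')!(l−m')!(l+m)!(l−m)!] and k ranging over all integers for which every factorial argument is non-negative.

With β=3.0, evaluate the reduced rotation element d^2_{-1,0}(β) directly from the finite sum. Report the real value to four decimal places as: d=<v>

d=-0.1711

d^2_{-1,0}(β=3.0) via Wigner's sum:
With c≡cos(β/2)=0.070737 and s≡sin(β/2)=0.997495, N=[1·6·2·2]^{1/2}=4.898979
k: max(0,(0)−(-1))=1 … min(2+(0),2−(-1))=2
  k=1: (−1)^0·4.8990/(2)·0.0707^3·0.9975^1 = +0.000865
  k=2: (−1)^1·4.8990/(2)·0.0707^1·0.9975^3 = -0.171971
d^2_{-1,0}(3.0) = +0.000865 -0.171971 = -0.171106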